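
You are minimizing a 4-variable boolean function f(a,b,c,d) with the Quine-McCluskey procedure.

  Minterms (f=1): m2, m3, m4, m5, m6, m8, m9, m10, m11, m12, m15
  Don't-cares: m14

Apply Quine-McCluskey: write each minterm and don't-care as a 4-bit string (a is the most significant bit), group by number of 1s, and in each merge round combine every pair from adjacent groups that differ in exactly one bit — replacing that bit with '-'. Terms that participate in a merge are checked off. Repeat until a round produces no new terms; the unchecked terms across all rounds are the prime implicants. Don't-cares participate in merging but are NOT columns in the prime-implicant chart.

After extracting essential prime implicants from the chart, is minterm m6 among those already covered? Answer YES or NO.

size-2^0 implicants → 0010(✓)  0011(✓)  0100(✓)  0101(✓)  0110(✓)  1000(✓)  1001(✓)  1010(✓)  1011(✓)  1100(✓)  1110(✓)  1111(✓)
size-2^1 implicants → -010(✓)  -011(✓)  -100(✓)  -110(✓)  0-10(✓)  001-(✓)  01-0(✓)  010-  1-00(✓)  1-10(✓)  1-11(✓)  10-0(✓)  10-1(✓)  100-(✓)  101-(✓)  11-0(✓)  111-(✓)
size-2^2 implicants → --10  -01-  -1-0  1--0  1-1-  10--
Unchecked terms (primes): --10, -01-, -1-0, 010-, 1--0, 1-1-, 10--
Minterm coverage:
  m2 ⊆ --10,-01-
  m3 ⊆ -01- [E]
  m4 ⊆ -1-0,010-
  m5 ⊆ 010- [E]
  m6 ⊆ --10,-1-0
  m8 ⊆ 1--0,10--
  m9 ⊆ 10-- [E]
  m10 ⊆ --10,-01-,1--0,1-1-,10--
  m11 ⊆ -01-,1-1-,10--
  m12 ⊆ -1-0,1--0
  m15 ⊆ 1-1- [E]
E = {-01-, 010-, 1-1-, 10--}

NO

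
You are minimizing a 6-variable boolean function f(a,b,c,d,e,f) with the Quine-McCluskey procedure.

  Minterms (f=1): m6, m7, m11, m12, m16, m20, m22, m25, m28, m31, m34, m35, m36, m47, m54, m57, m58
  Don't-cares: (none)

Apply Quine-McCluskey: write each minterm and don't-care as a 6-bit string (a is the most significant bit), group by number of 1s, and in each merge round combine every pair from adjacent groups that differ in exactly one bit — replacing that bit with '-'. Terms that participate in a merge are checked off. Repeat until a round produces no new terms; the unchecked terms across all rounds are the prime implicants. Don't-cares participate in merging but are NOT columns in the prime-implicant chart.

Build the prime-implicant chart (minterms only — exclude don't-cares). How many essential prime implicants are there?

[col 0] 000110*, 000111*, 001011, 001100*, 010000*, 010100*, 010110*, 011001*, 011100*, 011111, 100010*, 100011*, 100100, 101111, 110110*, 111001*, 111010
[col 1] -10110, -11001, 0-0110, 0-1100, 00011-, 01-100, 010-00, 0101-0, 10001-
Prime implicants: -10110, -11001, 0-0110, 0-1100, 00011-, 001011, 01-100, 010-00, 0101-0, 011111, 10001-, 100100, 101111, 111010
PI chart (minterm → PIs covering it):
  6 | 0-0110,00011-
  7 | 00011-  (sole → essential)
  11 | 001011  (sole → essential)
  12 | 0-1100  (sole → essential)
  16 | 010-00  (sole → essential)
  20 | 01-100,010-00,0101-0
  22 | -10110,0-0110,0101-0
  25 | -11001  (sole → essential)
  28 | 0-1100,01-100
  31 | 011111  (sole → essential)
  34 | 10001-  (sole → essential)
  35 | 10001-  (sole → essential)
  36 | 100100  (sole → essential)
  47 | 101111  (sole → essential)
  54 | -10110  (sole → essential)
  57 | -11001  (sole → essential)
  58 | 111010  (sole → essential)
Essential prime implicants: -10110, -11001, 0-1100, 00011-, 001011, 010-00, 011111, 10001-, 100100, 101111, 111010

11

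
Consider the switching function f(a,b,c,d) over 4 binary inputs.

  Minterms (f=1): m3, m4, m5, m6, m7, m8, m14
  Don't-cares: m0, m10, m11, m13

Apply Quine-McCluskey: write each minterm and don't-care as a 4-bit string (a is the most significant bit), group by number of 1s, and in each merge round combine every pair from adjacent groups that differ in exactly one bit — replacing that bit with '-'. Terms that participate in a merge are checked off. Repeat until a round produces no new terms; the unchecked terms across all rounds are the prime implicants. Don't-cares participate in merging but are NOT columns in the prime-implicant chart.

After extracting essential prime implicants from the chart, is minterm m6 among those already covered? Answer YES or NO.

NO

Round 0: 0000✓ 0011✓ 0100✓ 0101✓ 0110✓ 0111✓ 1000✓ 1010✓ 1011✓ 1101✓ 1110✓
Round 1: -000 -011 -101 -110 0-00 0-11 01-0✓ 01-1✓ 010-✓ 011-✓ 1-10 10-0 101-
Round 2: 01--
PIs = {-000, -011, -101, -110, 0-00, 0-11, 01--, 1-10, 10-0, 101-}
Coverage chart:
  m3: -011,0-11
  m4: 0-00,01--
  m5: -101,01--
  m6: -110,01--
  m7: 0-11,01--
  m8: -000,10-0
  m14: -110,1-10
(no essential prime implicants)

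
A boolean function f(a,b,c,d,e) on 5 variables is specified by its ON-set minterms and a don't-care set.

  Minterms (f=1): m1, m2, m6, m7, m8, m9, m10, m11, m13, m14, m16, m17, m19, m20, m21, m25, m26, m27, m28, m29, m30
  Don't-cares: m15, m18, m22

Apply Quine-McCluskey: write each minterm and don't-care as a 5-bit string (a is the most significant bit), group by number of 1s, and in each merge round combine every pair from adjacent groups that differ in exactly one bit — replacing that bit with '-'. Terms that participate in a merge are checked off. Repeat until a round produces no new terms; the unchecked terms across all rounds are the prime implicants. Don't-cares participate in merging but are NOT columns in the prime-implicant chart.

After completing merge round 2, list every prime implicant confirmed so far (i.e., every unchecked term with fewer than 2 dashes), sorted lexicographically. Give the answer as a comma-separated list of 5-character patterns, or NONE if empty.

Round 0: 00001✓ 00010✓ 00110✓ 00111✓ 01000✓ 01001✓ 01010✓ 01011✓ 01101✓ 01110✓ 01111✓ 10000✓ 10001✓ 10010✓ 10011✓ 10100✓ 10101✓ 10110✓ 11001✓ 11010✓ 11011✓ 11100✓ 11101✓ 11110✓
Round 1: -0001✓ -0010✓ -0110✓ -1001✓ -1010✓ -1011✓ -1101✓ -1110✓ 0-001✓ 0-010✓ 0-110✓ 0-111✓ 00-10✓ 0011-✓ 01-01✓ 01-10✓ 01-11✓ 010-0✓ 010-1✓ 0100-✓ 0101-✓ 011-1✓ 0111-✓ 1-001✓ 1-010✓ 1-011✓ 1-100✓ 1-101✓ 1-110✓ 10-00✓ 10-01✓ 10-10✓ 100-0✓ 100-1✓ 1000-✓ 1001-✓ 101-0✓ 1010-✓ 11-01✓ 11-10✓ 110-1✓ 1101-✓ 111-0✓ 1110-✓
Round 2: --001 --010✓ --110✓ -0-10✓ -1-01 -1-10✓ -10-1 -101- 0--10✓ 0-11- 01--1 01-1- 010-- 1--01 1--10✓ 1-0-1 1-01- 1-1-0 1-10- 10--0 10-0- 100--
Round 3: ---10
PIs = {---10, --001, -1-01, -10-1, -101-, 0-11-, 01--1, 01-1-, 010--, 1--01, 1-0-1, 1-01-, 1-1-0, 1-10-, 10--0, 10-0-, 100--}

NONE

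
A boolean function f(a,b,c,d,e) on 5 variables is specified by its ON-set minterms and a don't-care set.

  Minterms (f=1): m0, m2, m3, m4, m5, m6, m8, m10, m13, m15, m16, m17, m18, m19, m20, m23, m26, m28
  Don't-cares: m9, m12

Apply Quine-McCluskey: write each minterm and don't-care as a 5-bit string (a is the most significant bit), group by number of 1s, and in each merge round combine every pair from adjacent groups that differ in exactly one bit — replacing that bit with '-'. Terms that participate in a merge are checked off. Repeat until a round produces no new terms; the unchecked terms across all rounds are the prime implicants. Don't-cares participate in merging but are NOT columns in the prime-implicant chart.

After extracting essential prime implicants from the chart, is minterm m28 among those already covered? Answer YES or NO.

Round 0: 00000✓ 00010✓ 00011✓ 00100✓ 00101✓ 00110✓ 01000✓ 01001✓ 01010✓ 01100✓ 01101✓ 01111✓ 10000✓ 10001✓ 10010✓ 10011✓ 10100✓ 10111✓ 11010✓ 11100✓
Round 1: -0000✓ -0010✓ -0011✓ -0100✓ -1010✓ -1100✓ 0-000✓ 0-010✓ 0-100✓ 0-101✓ 00-00✓ 00-10✓ 000-0✓ 0001-✓ 001-0✓ 0010-✓ 01-00✓ 01-01✓ 010-0✓ 0100-✓ 011-1 0110-✓ 1-010✓ 1-100✓ 10-00✓ 10-11 100-0✓ 100-1✓ 1000-✓ 1001-✓
Round 2: --010 --100 -0-00 -00-0 -001- 0--00 0-0-0 0-10- 00--0 01-0- 100--
PIs = {--010, --100, -0-00, -00-0, -001-, 0--00, 0-0-0, 0-10-, 00--0, 01-0-, 011-1, 10-11, 100--}
Coverage chart:
  m0: -0-00,-00-0,0--00,0-0-0,00--0
  m2: --010,-00-0,-001-,0-0-0,00--0
  m3: -001- ←essential
  m4: --100,-0-00,0--00,0-10-,00--0
  m5: 0-10- ←essential
  m6: 00--0 ←essential
  m8: 0--00,0-0-0,01-0-
  m10: --010,0-0-0
  m13: 0-10-,01-0-,011-1
  m15: 011-1 ←essential
  m16: -0-00,-00-0,100--
  m17: 100-- ←essential
  m18: --010,-00-0,-001-,100--
  m19: -001-,10-11,100--
  m20: --100,-0-00
  m23: 10-11 ←essential
  m26: --010 ←essential
  m28: --100 ←essential
Essential: --010, --100, -001-, 0-10-, 00--0, 011-1, 10-11, 100--

YES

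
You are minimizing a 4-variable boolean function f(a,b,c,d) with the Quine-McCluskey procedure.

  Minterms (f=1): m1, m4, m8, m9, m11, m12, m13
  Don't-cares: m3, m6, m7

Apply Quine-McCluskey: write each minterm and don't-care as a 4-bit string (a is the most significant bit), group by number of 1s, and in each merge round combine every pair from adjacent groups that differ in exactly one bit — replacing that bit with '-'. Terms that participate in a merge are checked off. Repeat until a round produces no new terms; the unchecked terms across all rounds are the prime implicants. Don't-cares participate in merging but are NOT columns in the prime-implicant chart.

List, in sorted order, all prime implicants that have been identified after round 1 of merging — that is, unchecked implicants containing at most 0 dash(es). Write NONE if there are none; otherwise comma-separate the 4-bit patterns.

NONE

size-2^0 implicants → 0001(✓)  0011(✓)  0100(✓)  0110(✓)  0111(✓)  1000(✓)  1001(✓)  1011(✓)  1100(✓)  1101(✓)
size-2^1 implicants → -001(✓)  -011(✓)  -100  0-11  00-1(✓)  01-0  011-  1-00(✓)  1-01(✓)  10-1(✓)  100-(✓)  110-(✓)
size-2^2 implicants → -0-1  1-0-
Unchecked terms (primes): -0-1, -100, 0-11, 01-0, 011-, 1-0-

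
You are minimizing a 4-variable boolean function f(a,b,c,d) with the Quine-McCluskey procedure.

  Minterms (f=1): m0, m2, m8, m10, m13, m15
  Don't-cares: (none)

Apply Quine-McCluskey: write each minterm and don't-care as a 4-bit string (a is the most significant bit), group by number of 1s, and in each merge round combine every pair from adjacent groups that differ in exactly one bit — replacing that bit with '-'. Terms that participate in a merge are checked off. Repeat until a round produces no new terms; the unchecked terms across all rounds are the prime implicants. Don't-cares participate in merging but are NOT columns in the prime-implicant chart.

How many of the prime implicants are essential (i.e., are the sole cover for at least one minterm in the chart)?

Round 0: 0000✓ 0010✓ 1000✓ 1010✓ 1101✓ 1111✓
Round 1: -000✓ -010✓ 00-0✓ 10-0✓ 11-1
Round 2: -0-0
PIs = {-0-0, 11-1}
Coverage chart:
  m0: -0-0 ←essential
  m2: -0-0 ←essential
  m8: -0-0 ←essential
  m10: -0-0 ←essential
  m13: 11-1 ←essential
  m15: 11-1 ←essential
Essential: -0-0, 11-1

2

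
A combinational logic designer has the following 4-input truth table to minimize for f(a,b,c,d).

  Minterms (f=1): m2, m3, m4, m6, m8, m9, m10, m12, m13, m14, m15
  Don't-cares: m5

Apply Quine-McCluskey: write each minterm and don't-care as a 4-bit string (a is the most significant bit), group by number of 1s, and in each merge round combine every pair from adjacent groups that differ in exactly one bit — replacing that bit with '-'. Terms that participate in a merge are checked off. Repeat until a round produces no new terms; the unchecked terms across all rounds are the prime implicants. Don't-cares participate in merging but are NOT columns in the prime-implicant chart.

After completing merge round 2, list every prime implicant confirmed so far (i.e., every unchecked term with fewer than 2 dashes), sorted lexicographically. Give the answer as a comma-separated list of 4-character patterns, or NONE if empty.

size-2^0 implicants → 0010(✓)  0011(✓)  0100(✓)  0101(✓)  0110(✓)  1000(✓)  1001(✓)  1010(✓)  1100(✓)  1101(✓)  1110(✓)  1111(✓)
size-2^1 implicants → -010(✓)  -100(✓)  -101(✓)  -110(✓)  0-10(✓)  001-  01-0(✓)  010-(✓)  1-00(✓)  1-01(✓)  1-10(✓)  10-0(✓)  100-(✓)  11-0(✓)  11-1(✓)  110-(✓)  111-(✓)
size-2^2 implicants → --10  -1-0  -10-  1--0  1-0-  11--
Unchecked terms (primes): --10, -1-0, -10-, 001-, 1--0, 1-0-, 11--

001-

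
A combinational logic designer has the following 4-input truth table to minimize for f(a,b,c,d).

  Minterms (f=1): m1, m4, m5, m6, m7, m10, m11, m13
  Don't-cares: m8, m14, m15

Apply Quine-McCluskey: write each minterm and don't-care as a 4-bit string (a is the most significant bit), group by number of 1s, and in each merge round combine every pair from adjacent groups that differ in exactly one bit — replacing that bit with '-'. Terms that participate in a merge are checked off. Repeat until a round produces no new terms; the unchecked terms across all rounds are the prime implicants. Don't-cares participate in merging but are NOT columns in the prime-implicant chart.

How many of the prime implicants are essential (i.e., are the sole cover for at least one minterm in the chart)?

4

[col 0] 0001*, 0100*, 0101*, 0110*, 0111*, 1000*, 1010*, 1011*, 1101*, 1110*, 1111*
[col 1] -101*, -110*, -111*, 0-01, 01-0*, 01-1*, 010-*, 011-*, 1-10*, 1-11*, 10-0, 101-*, 11-1*, 111-*
[col 2] -1-1, -11-, 01--, 1-1-
Prime implicants: -1-1, -11-, 0-01, 01--, 1-1-, 10-0
PI chart (minterm → PIs covering it):
  1 | 0-01  (sole → essential)
  4 | 01--  (sole → essential)
  5 | -1-1,0-01,01--
  6 | -11-,01--
  7 | -1-1,-11-,01--
  10 | 1-1-,10-0
  11 | 1-1-  (sole → essential)
  13 | -1-1  (sole → essential)
Essential prime implicants: -1-1, 0-01, 01--, 1-1-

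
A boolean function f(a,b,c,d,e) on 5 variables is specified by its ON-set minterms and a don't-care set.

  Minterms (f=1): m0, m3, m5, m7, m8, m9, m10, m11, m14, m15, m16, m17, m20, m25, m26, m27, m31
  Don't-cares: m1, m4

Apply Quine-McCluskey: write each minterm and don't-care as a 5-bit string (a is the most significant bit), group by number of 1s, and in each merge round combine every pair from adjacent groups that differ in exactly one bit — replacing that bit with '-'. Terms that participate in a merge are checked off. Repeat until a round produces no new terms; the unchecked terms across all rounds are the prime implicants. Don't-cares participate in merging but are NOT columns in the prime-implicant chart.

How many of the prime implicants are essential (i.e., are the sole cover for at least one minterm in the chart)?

4

[col 0] 00000*, 00001*, 00011*, 00100*, 00101*, 00111*, 01000*, 01001*, 01010*, 01011*, 01110*, 01111*, 10000*, 10001*, 10100*, 11001*, 11010*, 11011*, 11111*
[col 1] -0000*, -0001*, -0100*, -1001*, -1010*, -1011*, -1111*, 0-000*, 0-001*, 0-011*, 0-111*, 00-00*, 00-01*, 00-11*, 000-1*, 0000-*, 001-1*, 0010-*, 01-10*, 01-11*, 010-0*, 010-1*, 0100-*, 0101-*, 0111-*, 1-001*, 10-00*, 1000-*, 11-11*, 110-1*, 1101-*
[col 2] --001, -0-00, -000-, -1-11, -10-1, -101-, 0--11, 0-0-1, 0-00-, 00--1, 00-0-, 01-1-, 010--
Prime implicants: --001, -0-00, -000-, -1-11, -10-1, -101-, 0--11, 0-0-1, 0-00-, 00--1, 00-0-, 01-1-, 010--
PI chart (minterm → PIs covering it):
  0 | -0-00,-000-,0-00-,00-0-
  3 | 0--11,0-0-1,00--1
  5 | 00--1,00-0-
  7 | 0--11,00--1
  8 | 0-00-,010--
  9 | --001,-10-1,0-0-1,0-00-,010--
  10 | -101-,01-1-,010--
  11 | -1-11,-10-1,-101-,0--11,0-0-1,01-1-,010--
  14 | 01-1-  (sole → essential)
  15 | -1-11,0--11,01-1-
  16 | -0-00,-000-
  17 | --001,-000-
  20 | -0-00  (sole → essential)
  25 | --001,-10-1
  26 | -101-  (sole → essential)
  27 | -1-11,-10-1,-101-
  31 | -1-11  (sole → essential)
Essential prime implicants: -0-00, -1-11, -101-, 01-1-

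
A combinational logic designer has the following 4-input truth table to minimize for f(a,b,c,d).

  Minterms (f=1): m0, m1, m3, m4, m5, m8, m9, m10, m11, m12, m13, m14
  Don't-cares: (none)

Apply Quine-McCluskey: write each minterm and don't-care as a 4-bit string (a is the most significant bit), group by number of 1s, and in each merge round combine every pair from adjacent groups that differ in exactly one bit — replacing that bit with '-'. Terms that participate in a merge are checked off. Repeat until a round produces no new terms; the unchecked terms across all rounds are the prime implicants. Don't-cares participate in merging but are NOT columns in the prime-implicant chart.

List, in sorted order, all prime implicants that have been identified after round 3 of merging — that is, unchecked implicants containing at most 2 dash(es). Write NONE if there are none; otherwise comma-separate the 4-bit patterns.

-0-1, 1--0, 10--

size-2^0 implicants → 0000(✓)  0001(✓)  0011(✓)  0100(✓)  0101(✓)  1000(✓)  1001(✓)  1010(✓)  1011(✓)  1100(✓)  1101(✓)  1110(✓)
size-2^1 implicants → -000(✓)  -001(✓)  -011(✓)  -100(✓)  -101(✓)  0-00(✓)  0-01(✓)  00-1(✓)  000-(✓)  010-(✓)  1-00(✓)  1-01(✓)  1-10(✓)  10-0(✓)  10-1(✓)  100-(✓)  101-(✓)  11-0(✓)  110-(✓)
size-2^2 implicants → --00(✓)  --01(✓)  -0-1  -00-(✓)  -10-(✓)  0-0-(✓)  1--0  1-0-(✓)  10--
size-2^3 implicants → --0-
Unchecked terms (primes): --0-, -0-1, 1--0, 10--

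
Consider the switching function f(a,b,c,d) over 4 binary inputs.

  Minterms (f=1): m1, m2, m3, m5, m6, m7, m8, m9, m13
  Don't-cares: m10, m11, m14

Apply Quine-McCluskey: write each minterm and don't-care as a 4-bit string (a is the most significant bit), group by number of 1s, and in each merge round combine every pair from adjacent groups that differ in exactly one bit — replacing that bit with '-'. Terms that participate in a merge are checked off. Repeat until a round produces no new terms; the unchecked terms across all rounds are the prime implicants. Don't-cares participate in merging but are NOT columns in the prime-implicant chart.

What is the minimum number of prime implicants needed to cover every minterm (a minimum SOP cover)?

3

[col 0] 0001*, 0010*, 0011*, 0101*, 0110*, 0111*, 1000*, 1001*, 1010*, 1011*, 1101*, 1110*
[col 1] -001*, -010*, -011*, -101*, -110*, 0-01*, 0-10*, 0-11*, 00-1*, 001-*, 01-1*, 011-*, 1-01*, 1-10*, 10-0*, 10-1*, 100-*, 101-*
[col 2] --01, --10, -0-1, -01-, 0--1, 0-1-, 10--
Prime implicants: --01, --10, -0-1, -01-, 0--1, 0-1-, 10--
PI chart (minterm → PIs covering it):
  1 | --01,-0-1,0--1
  2 | --10,-01-,0-1-
  3 | -0-1,-01-,0--1,0-1-
  5 | --01,0--1
  6 | --10,0-1-
  7 | 0--1,0-1-
  8 | 10--  (sole → essential)
  9 | --01,-0-1,10--
  13 | --01  (sole → essential)
Essential prime implicants: --01, 10--
Petrick residual → 0-1-
Minimum SOP uses 3 PIs: c'd + a'c + ab'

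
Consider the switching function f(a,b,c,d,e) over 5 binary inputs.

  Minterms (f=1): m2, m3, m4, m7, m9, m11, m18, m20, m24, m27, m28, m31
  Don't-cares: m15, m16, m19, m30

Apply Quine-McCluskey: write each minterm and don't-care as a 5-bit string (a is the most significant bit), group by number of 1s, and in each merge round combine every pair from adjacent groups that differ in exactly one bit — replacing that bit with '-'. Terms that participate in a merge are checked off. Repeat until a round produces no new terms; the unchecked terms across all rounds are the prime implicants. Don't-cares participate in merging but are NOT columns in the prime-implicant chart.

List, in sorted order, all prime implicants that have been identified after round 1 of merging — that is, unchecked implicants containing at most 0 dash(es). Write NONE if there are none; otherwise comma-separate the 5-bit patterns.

Round 0: 00010✓ 00011✓ 00100✓ 00111✓ 01001✓ 01011✓ 01111✓ 10000✓ 10010✓ 10011✓ 10100✓ 11000✓ 11011✓ 11100✓ 11110✓ 11111✓
Round 1: -0010✓ -0011✓ -0100 -1011✓ -1111✓ 0-011✓ 0-111✓ 00-11✓ 0001-✓ 01-11✓ 010-1 1-000✓ 1-011✓ 1-100✓ 10-00✓ 100-0 1001-✓ 11-00✓ 11-11✓ 111-0 1111-
Round 2: --011 -001- -1-11 0--11 1--00
PIs = {--011, -001-, -0100, -1-11, 0--11, 010-1, 1--00, 100-0, 111-0, 1111-}

NONE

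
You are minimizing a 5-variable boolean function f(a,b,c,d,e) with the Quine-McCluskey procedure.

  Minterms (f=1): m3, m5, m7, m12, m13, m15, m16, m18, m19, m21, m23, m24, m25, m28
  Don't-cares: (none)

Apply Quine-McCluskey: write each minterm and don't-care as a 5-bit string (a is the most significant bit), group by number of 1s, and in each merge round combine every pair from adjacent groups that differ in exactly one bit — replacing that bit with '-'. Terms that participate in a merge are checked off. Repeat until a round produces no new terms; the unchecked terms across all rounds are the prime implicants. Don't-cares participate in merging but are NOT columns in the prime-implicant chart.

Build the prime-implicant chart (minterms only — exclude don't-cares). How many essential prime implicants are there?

4

Round 0: 00011✓ 00101✓ 00111✓ 01100✓ 01101✓ 01111✓ 10000✓ 10010✓ 10011✓ 10101✓ 10111✓ 11000✓ 11001✓ 11100✓
Round 1: -0011✓ -0101✓ -0111✓ -1100 0-101✓ 0-111✓ 00-11✓ 001-1✓ 011-1✓ 0110- 1-000 10-11✓ 100-0 1001- 101-1✓ 11-00 1100-
Round 2: -0-11 -01-1 0-1-1
PIs = {-0-11, -01-1, -1100, 0-1-1, 0110-, 1-000, 100-0, 1001-, 11-00, 1100-}
Coverage chart:
  m3: -0-11 ←essential
  m5: -01-1,0-1-1
  m7: -0-11,-01-1,0-1-1
  m12: -1100,0110-
  m13: 0-1-1,0110-
  m15: 0-1-1 ←essential
  m16: 1-000,100-0
  m18: 100-0,1001-
  m19: -0-11,1001-
  m21: -01-1 ←essential
  m23: -0-11,-01-1
  m24: 1-000,11-00,1100-
  m25: 1100- ←essential
  m28: -1100,11-00
Essential: -0-11, -01-1, 0-1-1, 1100-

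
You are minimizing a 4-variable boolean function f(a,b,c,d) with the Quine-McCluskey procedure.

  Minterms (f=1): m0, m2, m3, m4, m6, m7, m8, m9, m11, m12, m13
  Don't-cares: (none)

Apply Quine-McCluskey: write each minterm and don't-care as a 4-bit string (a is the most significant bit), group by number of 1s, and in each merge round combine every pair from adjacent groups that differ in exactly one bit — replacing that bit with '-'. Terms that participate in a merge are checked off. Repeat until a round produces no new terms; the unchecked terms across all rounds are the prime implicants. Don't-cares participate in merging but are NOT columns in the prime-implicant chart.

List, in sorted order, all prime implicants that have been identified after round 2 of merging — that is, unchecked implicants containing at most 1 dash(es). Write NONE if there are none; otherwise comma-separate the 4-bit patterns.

-011, 10-1

size-2^0 implicants → 0000(✓)  0010(✓)  0011(✓)  0100(✓)  0110(✓)  0111(✓)  1000(✓)  1001(✓)  1011(✓)  1100(✓)  1101(✓)
size-2^1 implicants → -000(✓)  -011  -100(✓)  0-00(✓)  0-10(✓)  0-11(✓)  00-0(✓)  001-(✓)  01-0(✓)  011-(✓)  1-00(✓)  1-01(✓)  10-1  100-(✓)  110-(✓)
size-2^2 implicants → --00  0--0  0-1-  1-0-
Unchecked terms (primes): --00, -011, 0--0, 0-1-, 1-0-, 10-1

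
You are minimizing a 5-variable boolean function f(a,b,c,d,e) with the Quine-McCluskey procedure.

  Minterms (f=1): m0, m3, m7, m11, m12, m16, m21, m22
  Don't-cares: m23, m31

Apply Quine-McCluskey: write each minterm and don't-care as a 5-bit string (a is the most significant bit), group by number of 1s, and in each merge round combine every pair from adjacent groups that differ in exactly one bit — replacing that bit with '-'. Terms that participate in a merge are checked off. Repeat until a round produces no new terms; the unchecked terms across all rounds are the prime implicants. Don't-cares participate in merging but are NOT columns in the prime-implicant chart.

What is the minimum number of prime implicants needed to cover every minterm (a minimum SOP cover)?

6

size-2^0 implicants → 00000(✓)  00011(✓)  00111(✓)  01011(✓)  01100  10000(✓)  10101(✓)  10110(✓)  10111(✓)  11111(✓)
size-2^1 implicants → -0000  -0111  0-011  00-11  1-111  101-1  1011-
Unchecked terms (primes): -0000, -0111, 0-011, 00-11, 01100, 1-111, 101-1, 1011-
Minterm coverage:
  m0 ⊆ -0000 [E]
  m3 ⊆ 0-011,00-11
  m7 ⊆ -0111,00-11
  m11 ⊆ 0-011 [E]
  m12 ⊆ 01100 [E]
  m16 ⊆ -0000 [E]
  m21 ⊆ 101-1 [E]
  m22 ⊆ 1011- [E]
E = {-0000, 0-011, 01100, 101-1, 1011-}
Petrick residual → -0111
Cover = b'c'd'e' + b'cde + a'c'de + a'bcd'e' + ab'ce + ab'cd  |cover|=6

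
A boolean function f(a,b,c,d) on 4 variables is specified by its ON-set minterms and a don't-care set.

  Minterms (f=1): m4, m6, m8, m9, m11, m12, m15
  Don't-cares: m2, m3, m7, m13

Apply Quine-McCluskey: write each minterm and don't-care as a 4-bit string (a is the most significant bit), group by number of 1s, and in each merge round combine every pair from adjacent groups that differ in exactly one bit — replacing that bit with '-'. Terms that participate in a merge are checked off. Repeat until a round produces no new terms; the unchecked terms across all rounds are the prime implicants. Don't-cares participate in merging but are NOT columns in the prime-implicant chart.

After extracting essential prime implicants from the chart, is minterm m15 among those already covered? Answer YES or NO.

NO

Round 0: 0010✓ 0011✓ 0100✓ 0110✓ 0111✓ 1000✓ 1001✓ 1011✓ 1100✓ 1101✓ 1111✓
Round 1: -011✓ -100 -111✓ 0-10✓ 0-11✓ 001-✓ 01-0 011-✓ 1-00✓ 1-01✓ 1-11✓ 10-1✓ 100-✓ 11-1✓ 110-✓
Round 2: --11 0-1- 1--1 1-0-
PIs = {--11, -100, 0-1-, 01-0, 1--1, 1-0-}
Coverage chart:
  m4: -100,01-0
  m6: 0-1-,01-0
  m8: 1-0- ←essential
  m9: 1--1,1-0-
  m11: --11,1--1
  m12: -100,1-0-
  m15: --11,1--1
Essential: 1-0-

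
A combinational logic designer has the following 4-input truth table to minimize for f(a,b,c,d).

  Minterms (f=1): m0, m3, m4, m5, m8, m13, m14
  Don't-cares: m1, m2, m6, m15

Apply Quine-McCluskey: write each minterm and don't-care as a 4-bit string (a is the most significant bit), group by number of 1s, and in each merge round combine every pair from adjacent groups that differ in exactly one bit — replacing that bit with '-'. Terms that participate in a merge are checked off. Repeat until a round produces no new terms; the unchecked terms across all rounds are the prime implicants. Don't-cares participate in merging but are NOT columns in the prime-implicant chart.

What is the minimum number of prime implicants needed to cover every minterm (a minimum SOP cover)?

5

[col 0] 0000*, 0001*, 0010*, 0011*, 0100*, 0101*, 0110*, 1000*, 1101*, 1110*, 1111*
[col 1] -000, -101, -110, 0-00*, 0-01*, 0-10*, 00-0*, 00-1*, 000-*, 001-*, 01-0*, 010-*, 11-1, 111-
[col 2] 0--0, 0-0-, 00--
Prime implicants: -000, -101, -110, 0--0, 0-0-, 00--, 11-1, 111-
PI chart (minterm → PIs covering it):
  0 | -000,0--0,0-0-,00--
  3 | 00--  (sole → essential)
  4 | 0--0,0-0-
  5 | -101,0-0-
  8 | -000  (sole → essential)
  13 | -101,11-1
  14 | -110,111-
Essential prime implicants: -000, 00--
Petrick residual → -101, -110, 0--0
Minimum SOP uses 5 PIs: b'c'd' + bc'd + bcd' + a'd' + a'b'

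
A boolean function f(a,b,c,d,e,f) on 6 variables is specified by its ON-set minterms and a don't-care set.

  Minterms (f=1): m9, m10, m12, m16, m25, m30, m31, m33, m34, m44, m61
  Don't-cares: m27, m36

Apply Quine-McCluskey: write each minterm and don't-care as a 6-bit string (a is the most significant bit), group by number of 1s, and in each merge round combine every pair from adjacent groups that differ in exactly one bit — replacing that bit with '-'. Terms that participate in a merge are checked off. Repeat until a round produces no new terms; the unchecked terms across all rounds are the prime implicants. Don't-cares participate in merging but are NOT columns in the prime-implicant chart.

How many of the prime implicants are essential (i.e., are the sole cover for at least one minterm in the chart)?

Round 0: 001001✓ 001010 001100✓ 010000 011001✓ 011011✓ 011110✓ 011111✓ 100001 100010 100100✓ 101100✓ 111101
Round 1: -01100 0-1001 011-11 0110-1 01111- 10-100
PIs = {-01100, 0-1001, 001010, 010000, 011-11, 0110-1, 01111-, 10-100, 100001, 100010, 111101}
Coverage chart:
  m9: 0-1001 ←essential
  m10: 001010 ←essential
  m12: -01100 ←essential
  m16: 010000 ←essential
  m25: 0-1001,0110-1
  m30: 01111- ←essential
  m31: 011-11,01111-
  m33: 100001 ←essential
  m34: 100010 ←essential
  m44: -01100,10-100
  m61: 111101 ←essential
Essential: -01100, 0-1001, 001010, 010000, 01111-, 100001, 100010, 111101

8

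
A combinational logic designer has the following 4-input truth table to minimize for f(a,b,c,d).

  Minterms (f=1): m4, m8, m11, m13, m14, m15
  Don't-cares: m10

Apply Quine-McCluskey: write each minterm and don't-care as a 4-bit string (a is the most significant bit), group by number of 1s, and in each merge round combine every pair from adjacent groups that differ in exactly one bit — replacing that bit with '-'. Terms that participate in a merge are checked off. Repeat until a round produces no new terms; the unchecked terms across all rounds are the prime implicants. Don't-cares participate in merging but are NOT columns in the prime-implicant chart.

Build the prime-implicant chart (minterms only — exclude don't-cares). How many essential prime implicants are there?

Round 0: 0100 1000✓ 1010✓ 1011✓ 1101✓ 1110✓ 1111✓
Round 1: 1-10✓ 1-11✓ 10-0 101-✓ 11-1 111-✓
Round 2: 1-1-
PIs = {0100, 1-1-, 10-0, 11-1}
Coverage chart:
  m4: 0100 ←essential
  m8: 10-0 ←essential
  m11: 1-1- ←essential
  m13: 11-1 ←essential
  m14: 1-1- ←essential
  m15: 1-1-,11-1
Essential: 0100, 1-1-, 10-0, 11-1

4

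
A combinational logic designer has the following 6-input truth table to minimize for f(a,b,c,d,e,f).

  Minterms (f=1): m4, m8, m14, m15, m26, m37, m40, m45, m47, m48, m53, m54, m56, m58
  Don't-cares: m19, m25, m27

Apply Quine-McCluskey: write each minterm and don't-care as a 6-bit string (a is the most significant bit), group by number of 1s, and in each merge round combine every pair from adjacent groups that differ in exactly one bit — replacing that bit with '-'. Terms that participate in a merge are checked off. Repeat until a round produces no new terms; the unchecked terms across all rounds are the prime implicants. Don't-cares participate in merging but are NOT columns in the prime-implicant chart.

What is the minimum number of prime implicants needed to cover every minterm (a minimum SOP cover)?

[col 0] 000100, 001000*, 001110*, 001111*, 010011*, 011001*, 011010*, 011011*, 100101*, 101000*, 101101*, 101111*, 110000*, 110101*, 110110, 111000*, 111010*
[col 1] -01000, -01111, -11010, 00111-, 01-011, 0110-1, 01101-, 1-0101, 1-1000, 10-101, 1011-1, 11-000, 1110-0
Prime implicants: -01000, -01111, -11010, 000100, 00111-, 01-011, 0110-1, 01101-, 1-0101, 1-1000, 10-101, 1011-1, 11-000, 110110, 1110-0
PI chart (minterm → PIs covering it):
  4 | 000100  (sole → essential)
  8 | -01000  (sole → essential)
  14 | 00111-  (sole → essential)
  15 | -01111,00111-
  26 | -11010,01101-
  37 | 1-0101,10-101
  40 | -01000,1-1000
  45 | 10-101,1011-1
  47 | -01111,1011-1
  48 | 11-000  (sole → essential)
  53 | 1-0101  (sole → essential)
  54 | 110110  (sole → essential)
  56 | 1-1000,11-000,1110-0
  58 | -11010,1110-0
Essential prime implicants: -01000, 000100, 00111-, 1-0101, 11-000, 110110
Petrick residual → -11010, 1011-1
Minimum SOP uses 8 PIs: b'cd'e'f' + bcd'ef' + a'b'c'de'f' + a'b'cde + ac'de'f + ab'cdf + abd'e'f' + abc'def'

8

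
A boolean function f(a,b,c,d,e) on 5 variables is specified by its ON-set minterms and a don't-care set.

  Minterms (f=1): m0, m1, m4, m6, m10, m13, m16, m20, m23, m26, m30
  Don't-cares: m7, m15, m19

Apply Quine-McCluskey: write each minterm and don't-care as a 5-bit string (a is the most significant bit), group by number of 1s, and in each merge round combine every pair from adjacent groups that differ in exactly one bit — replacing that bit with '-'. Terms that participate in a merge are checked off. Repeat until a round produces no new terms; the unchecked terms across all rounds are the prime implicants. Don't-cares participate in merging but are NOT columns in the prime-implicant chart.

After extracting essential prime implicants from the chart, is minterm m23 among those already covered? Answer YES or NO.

[col 0] 00000*, 00001*, 00100*, 00110*, 00111*, 01010*, 01101*, 01111*, 10000*, 10011*, 10100*, 10111*, 11010*, 11110*
[col 1] -0000*, -0100*, -0111, -1010, 0-111, 00-00*, 0000-, 001-0, 0011-, 011-1, 10-00*, 10-11, 11-10
[col 2] -0-00
Prime implicants: -0-00, -0111, -1010, 0-111, 0000-, 001-0, 0011-, 011-1, 10-11, 11-10
PI chart (minterm → PIs covering it):
  0 | -0-00,0000-
  1 | 0000-  (sole → essential)
  4 | -0-00,001-0
  6 | 001-0,0011-
  10 | -1010  (sole → essential)
  13 | 011-1  (sole → essential)
  16 | -0-00  (sole → essential)
  20 | -0-00  (sole → essential)
  23 | -0111,10-11
  26 | -1010,11-10
  30 | 11-10  (sole → essential)
Essential prime implicants: -0-00, -1010, 0000-, 011-1, 11-10

NO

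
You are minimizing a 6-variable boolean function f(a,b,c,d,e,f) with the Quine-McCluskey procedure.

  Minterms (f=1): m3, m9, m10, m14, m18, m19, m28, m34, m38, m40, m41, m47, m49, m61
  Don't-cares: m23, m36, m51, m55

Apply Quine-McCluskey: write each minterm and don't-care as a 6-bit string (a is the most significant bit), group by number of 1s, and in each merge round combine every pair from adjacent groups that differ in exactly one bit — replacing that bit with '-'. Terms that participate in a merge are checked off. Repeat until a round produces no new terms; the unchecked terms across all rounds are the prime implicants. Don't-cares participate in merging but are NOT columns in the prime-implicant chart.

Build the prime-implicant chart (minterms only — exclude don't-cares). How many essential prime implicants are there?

Round 0: 000011✓ 001001✓ 001010✓ 001110✓ 010010✓ 010011✓ 010111✓ 011100 100010✓ 100100✓ 100110✓ 101000✓ 101001✓ 101111 110001✓ 110011✓ 110111✓ 111101
Round 1: -01001 -10011✓ -10111✓ 0-0011 001-10 010-11✓ 01001- 100-10 1001-0 10100- 110-11✓ 1100-1
Round 2: -10-11
PIs = {-01001, -10-11, 0-0011, 001-10, 01001-, 011100, 100-10, 1001-0, 10100-, 101111, 1100-1, 111101}
Coverage chart:
  m3: 0-0011 ←essential
  m9: -01001 ←essential
  m10: 001-10 ←essential
  m14: 001-10 ←essential
  m18: 01001- ←essential
  m19: -10-11,0-0011,01001-
  m28: 011100 ←essential
  m34: 100-10 ←essential
  m38: 100-10,1001-0
  m40: 10100- ←essential
  m41: -01001,10100-
  m47: 101111 ←essential
  m49: 1100-1 ←essential
  m61: 111101 ←essential
Essential: -01001, 0-0011, 001-10, 01001-, 011100, 100-10, 10100-, 101111, 1100-1, 111101

10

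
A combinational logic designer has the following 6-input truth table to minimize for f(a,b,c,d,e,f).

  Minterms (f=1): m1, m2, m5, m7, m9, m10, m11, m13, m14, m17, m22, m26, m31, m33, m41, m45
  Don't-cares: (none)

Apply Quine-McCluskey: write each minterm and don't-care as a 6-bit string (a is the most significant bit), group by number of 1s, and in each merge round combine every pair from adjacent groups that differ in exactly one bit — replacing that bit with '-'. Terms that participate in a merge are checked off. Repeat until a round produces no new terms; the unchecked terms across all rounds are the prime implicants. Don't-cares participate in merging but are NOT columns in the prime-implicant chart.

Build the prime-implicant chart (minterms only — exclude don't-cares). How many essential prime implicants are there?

[col 0] 000001*, 000010*, 000101*, 000111*, 001001*, 001010*, 001011*, 001101*, 001110*, 010001*, 010110, 011010*, 011111, 100001*, 101001*, 101101*
[col 1] -00001*, -01001*, -01101*, 0-0001, 0-1010, 00-001*, 00-010, 00-101*, 000-01*, 0001-1, 001-01*, 001-10, 0010-1, 00101-, 10-001*, 101-01*
[col 2] -0-001, -01-01, 00--01
Prime implicants: -0-001, -01-01, 0-0001, 0-1010, 00--01, 00-010, 0001-1, 001-10, 0010-1, 00101-, 010110, 011111
PI chart (minterm → PIs covering it):
  1 | -0-001,0-0001,00--01
  2 | 00-010  (sole → essential)
  5 | 00--01,0001-1
  7 | 0001-1  (sole → essential)
  9 | -0-001,-01-01,00--01,0010-1
  10 | 0-1010,00-010,001-10,00101-
  11 | 0010-1,00101-
  13 | -01-01,00--01
  14 | 001-10  (sole → essential)
  17 | 0-0001  (sole → essential)
  22 | 010110  (sole → essential)
  26 | 0-1010  (sole → essential)
  31 | 011111  (sole → essential)
  33 | -0-001  (sole → essential)
  41 | -0-001,-01-01
  45 | -01-01  (sole → essential)
Essential prime implicants: -0-001, -01-01, 0-0001, 0-1010, 00-010, 0001-1, 001-10, 010110, 011111

9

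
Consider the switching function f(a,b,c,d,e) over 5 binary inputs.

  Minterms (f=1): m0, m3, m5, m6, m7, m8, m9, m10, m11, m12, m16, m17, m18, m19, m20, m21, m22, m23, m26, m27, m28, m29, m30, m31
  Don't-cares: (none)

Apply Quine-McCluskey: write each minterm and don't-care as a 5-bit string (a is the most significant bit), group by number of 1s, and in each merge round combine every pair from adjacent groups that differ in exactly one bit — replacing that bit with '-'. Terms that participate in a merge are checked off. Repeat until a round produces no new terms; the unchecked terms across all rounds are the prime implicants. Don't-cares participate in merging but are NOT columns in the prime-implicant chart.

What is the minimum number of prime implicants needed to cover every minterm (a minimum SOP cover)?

9

Round 0: 00000✓ 00011✓ 00101✓ 00110✓ 00111✓ 01000✓ 01001✓ 01010✓ 01011✓ 01100✓ 10000✓ 10001✓ 10010✓ 10011✓ 10100✓ 10101✓ 10110✓ 10111✓ 11010✓ 11011✓ 11100✓ 11101✓ 11110✓ 11111✓
Round 1: -0000 -0011✓ -0101✓ -0110✓ -0111✓ -1010✓ -1011✓ -1100 0-000 0-011✓ 00-11✓ 001-1✓ 0011-✓ 01-00 010-0✓ 010-1✓ 0100-✓ 0101-✓ 1-010✓ 1-011✓ 1-100✓ 1-101✓ 1-110✓ 1-111✓ 10-00✓ 10-01✓ 10-10✓ 10-11✓ 100-0✓ 100-1✓ 1000-✓ 1001-✓ 101-0✓ 101-1✓ 1010-✓ 1011-✓ 11-10✓ 11-11✓ 1101-✓ 111-0✓ 111-1✓ 1110-✓ 1111-✓
Round 2: --011 -0-11 -01-1 -011- -101- 010-- 1--10✓ 1--11✓ 1-01-✓ 1-1-0✓ 1-1-1✓ 1-10-✓ 1-11-✓ 10--0✓ 10--1✓ 10-0-✓ 10-1-✓ 100--✓ 101--✓ 11-1-✓ 111--✓
Round 3: 1--1- 1-1-- 10---
PIs = {--011, -0-11, -0000, -01-1, -011-, -101-, -1100, 0-000, 01-00, 010--, 1--1-, 1-1--, 10---}
Coverage chart:
  m0: -0000,0-000
  m3: --011,-0-11
  m5: -01-1 ←essential
  m6: -011- ←essential
  m7: -0-11,-01-1,-011-
  m8: 0-000,01-00,010--
  m9: 010-- ←essential
  m10: -101-,010--
  m11: --011,-101-,010--
  m12: -1100,01-00
  m16: -0000,10---
  m17: 10--- ←essential
  m18: 1--1-,10---
  m19: --011,-0-11,1--1-,10---
  m20: 1-1--,10---
  m21: -01-1,1-1--,10---
  m22: -011-,1--1-,1-1--,10---
  m23: -0-11,-01-1,-011-,1--1-,1-1--,10---
  m26: -101-,1--1-
  m27: --011,-101-,1--1-
  m28: -1100,1-1--
  m29: 1-1-- ←essential
  m30: 1--1-,1-1--
  m31: 1--1-,1-1--
Essential: -01-1, -011-, 010--, 1-1--, 10---
Petrick residual → --011, -0000, -101-, -1100
Min cover (9 terms): c'de + b'c'd'e' + b'ce + b'cd + bc'd + bcd'e' + a'bc' + ac + ab'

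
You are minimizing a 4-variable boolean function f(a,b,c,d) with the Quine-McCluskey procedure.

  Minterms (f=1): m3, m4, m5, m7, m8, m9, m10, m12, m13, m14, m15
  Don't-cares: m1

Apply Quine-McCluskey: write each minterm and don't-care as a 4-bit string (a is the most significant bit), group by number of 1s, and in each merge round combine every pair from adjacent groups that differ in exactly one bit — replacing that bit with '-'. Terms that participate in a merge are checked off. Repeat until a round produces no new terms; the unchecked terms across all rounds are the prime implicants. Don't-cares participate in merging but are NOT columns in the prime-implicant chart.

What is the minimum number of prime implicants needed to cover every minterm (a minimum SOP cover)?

size-2^0 implicants → 0001(✓)  0011(✓)  0100(✓)  0101(✓)  0111(✓)  1000(✓)  1001(✓)  1010(✓)  1100(✓)  1101(✓)  1110(✓)  1111(✓)
size-2^1 implicants → -001(✓)  -100(✓)  -101(✓)  -111(✓)  0-01(✓)  0-11(✓)  00-1(✓)  01-1(✓)  010-(✓)  1-00(✓)  1-01(✓)  1-10(✓)  10-0(✓)  100-(✓)  11-0(✓)  11-1(✓)  110-(✓)  111-(✓)
size-2^2 implicants → --01  -1-1  -10-  0--1  1--0  1-0-  11--
Unchecked terms (primes): --01, -1-1, -10-, 0--1, 1--0, 1-0-, 11--
Minterm coverage:
  m3 ⊆ 0--1 [E]
  m4 ⊆ -10- [E]
  m5 ⊆ --01,-1-1,-10-,0--1
  m7 ⊆ -1-1,0--1
  m8 ⊆ 1--0,1-0-
  m9 ⊆ --01,1-0-
  m10 ⊆ 1--0 [E]
  m12 ⊆ -10-,1--0,1-0-,11--
  m13 ⊆ --01,-1-1,-10-,1-0-,11--
  m14 ⊆ 1--0,11--
  m15 ⊆ -1-1,11--
E = {-10-, 0--1, 1--0}
Petrick residual → --01, -1-1
Cover = c'd + bd + bc' + a'd + ad'  |cover|=5

5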